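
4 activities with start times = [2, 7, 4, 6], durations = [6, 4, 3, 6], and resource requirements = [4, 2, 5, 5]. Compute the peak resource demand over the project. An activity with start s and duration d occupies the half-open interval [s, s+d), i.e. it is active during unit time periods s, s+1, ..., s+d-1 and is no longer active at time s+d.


Each activity i is active on [start_i, start_i + duration_i).
Compute total resource usage per time slot:
  t=0: active resources = [], total = 0
  t=1: active resources = [], total = 0
  t=2: active resources = [4], total = 4
  t=3: active resources = [4], total = 4
  t=4: active resources = [4, 5], total = 9
  t=5: active resources = [4, 5], total = 9
  t=6: active resources = [4, 5, 5], total = 14
  t=7: active resources = [4, 2, 5], total = 11
  t=8: active resources = [2, 5], total = 7
  t=9: active resources = [2, 5], total = 7
  t=10: active resources = [2, 5], total = 7
  t=11: active resources = [5], total = 5
Peak resource demand = 14

14


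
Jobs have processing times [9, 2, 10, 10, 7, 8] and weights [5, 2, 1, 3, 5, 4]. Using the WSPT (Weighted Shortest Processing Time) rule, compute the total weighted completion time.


Compute p/w ratios and sort ascending (WSPT): [(2, 2), (7, 5), (9, 5), (8, 4), (10, 3), (10, 1)]
Compute weighted completion times:
  Job (p=2,w=2): C=2, w*C=2*2=4
  Job (p=7,w=5): C=9, w*C=5*9=45
  Job (p=9,w=5): C=18, w*C=5*18=90
  Job (p=8,w=4): C=26, w*C=4*26=104
  Job (p=10,w=3): C=36, w*C=3*36=108
  Job (p=10,w=1): C=46, w*C=1*46=46
Total weighted completion time = 397

397


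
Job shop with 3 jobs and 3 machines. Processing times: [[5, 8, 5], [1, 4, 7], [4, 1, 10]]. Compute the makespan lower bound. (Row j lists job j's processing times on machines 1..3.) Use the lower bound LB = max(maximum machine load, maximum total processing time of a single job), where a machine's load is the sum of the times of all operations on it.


Machine loads:
  Machine 1: 5 + 1 + 4 = 10
  Machine 2: 8 + 4 + 1 = 13
  Machine 3: 5 + 7 + 10 = 22
Max machine load = 22
Job totals:
  Job 1: 18
  Job 2: 12
  Job 3: 15
Max job total = 18
Lower bound = max(22, 18) = 22

22


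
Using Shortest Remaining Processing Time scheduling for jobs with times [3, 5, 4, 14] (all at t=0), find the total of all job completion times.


Since all jobs arrive at t=0, SRPT equals SPT ordering.
SPT order: [3, 4, 5, 14]
Completion times:
  Job 1: p=3, C=3
  Job 2: p=4, C=7
  Job 3: p=5, C=12
  Job 4: p=14, C=26
Total completion time = 3 + 7 + 12 + 26 = 48

48


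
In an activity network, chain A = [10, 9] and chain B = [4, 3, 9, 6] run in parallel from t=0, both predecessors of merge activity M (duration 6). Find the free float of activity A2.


ES(A2) = sum of predecessors on chain A = 10
EF(A2) = ES + duration = 10 + 9 = 19
Successor of A2 is M. ES(M) = max(sum(A), sum(B)) = max(19, 22) = 22
Free float = ES(successor) - EF(current) = 22 - 19 = 3

3


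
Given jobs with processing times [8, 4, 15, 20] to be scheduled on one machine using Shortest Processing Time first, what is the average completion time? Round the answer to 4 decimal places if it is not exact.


Sort jobs by processing time (SPT order): [4, 8, 15, 20]
Compute completion times sequentially:
  Job 1: processing = 4, completes at 4
  Job 2: processing = 8, completes at 12
  Job 3: processing = 15, completes at 27
  Job 4: processing = 20, completes at 47
Sum of completion times = 90
Average completion time = 90/4 = 22.5

22.5


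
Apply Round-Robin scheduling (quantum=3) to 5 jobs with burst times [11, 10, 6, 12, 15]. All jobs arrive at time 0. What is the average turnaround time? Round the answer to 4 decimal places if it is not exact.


Time quantum = 3
Execution trace:
  J1 runs 3 units, time = 3
  J2 runs 3 units, time = 6
  J3 runs 3 units, time = 9
  J4 runs 3 units, time = 12
  J5 runs 3 units, time = 15
  J1 runs 3 units, time = 18
  J2 runs 3 units, time = 21
  J3 runs 3 units, time = 24
  J4 runs 3 units, time = 27
  J5 runs 3 units, time = 30
  J1 runs 3 units, time = 33
  J2 runs 3 units, time = 36
  J4 runs 3 units, time = 39
  J5 runs 3 units, time = 42
  J1 runs 2 units, time = 44
  J2 runs 1 units, time = 45
  J4 runs 3 units, time = 48
  J5 runs 3 units, time = 51
  J5 runs 3 units, time = 54
Finish times: [44, 45, 24, 48, 54]
Average turnaround = 215/5 = 43.0

43.0


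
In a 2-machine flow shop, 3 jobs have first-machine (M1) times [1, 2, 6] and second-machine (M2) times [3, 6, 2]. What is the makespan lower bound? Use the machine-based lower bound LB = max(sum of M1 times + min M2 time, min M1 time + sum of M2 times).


LB1 = sum(M1 times) + min(M2 times) = 9 + 2 = 11
LB2 = min(M1 times) + sum(M2 times) = 1 + 11 = 12
Lower bound = max(LB1, LB2) = max(11, 12) = 12

12


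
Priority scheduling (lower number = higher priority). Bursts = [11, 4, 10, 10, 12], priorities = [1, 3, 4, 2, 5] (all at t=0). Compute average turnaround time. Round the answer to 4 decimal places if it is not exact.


Sort by priority (ascending = highest first):
Order: [(1, 11), (2, 10), (3, 4), (4, 10), (5, 12)]
Completion times:
  Priority 1, burst=11, C=11
  Priority 2, burst=10, C=21
  Priority 3, burst=4, C=25
  Priority 4, burst=10, C=35
  Priority 5, burst=12, C=47
Average turnaround = 139/5 = 27.8

27.8


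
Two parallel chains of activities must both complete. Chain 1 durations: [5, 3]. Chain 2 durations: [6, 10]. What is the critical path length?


Path A total = 5 + 3 = 8
Path B total = 6 + 10 = 16
Critical path = longest path = max(8, 16) = 16

16


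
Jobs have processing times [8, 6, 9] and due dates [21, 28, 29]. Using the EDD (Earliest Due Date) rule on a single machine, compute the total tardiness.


Sort by due date (EDD order): [(8, 21), (6, 28), (9, 29)]
Compute completion times and tardiness:
  Job 1: p=8, d=21, C=8, tardiness=max(0,8-21)=0
  Job 2: p=6, d=28, C=14, tardiness=max(0,14-28)=0
  Job 3: p=9, d=29, C=23, tardiness=max(0,23-29)=0
Total tardiness = 0

0


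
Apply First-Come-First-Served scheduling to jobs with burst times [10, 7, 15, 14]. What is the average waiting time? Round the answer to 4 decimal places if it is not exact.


FCFS order (as given): [10, 7, 15, 14]
Waiting times:
  Job 1: wait = 0
  Job 2: wait = 10
  Job 3: wait = 17
  Job 4: wait = 32
Sum of waiting times = 59
Average waiting time = 59/4 = 14.75

14.75


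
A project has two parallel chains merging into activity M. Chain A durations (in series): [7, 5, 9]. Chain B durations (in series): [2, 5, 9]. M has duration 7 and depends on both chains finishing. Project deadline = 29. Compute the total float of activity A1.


Forward pass: ES(A1) = sum of predecessors on chain A = 0
EF = ES + duration = 0 + 7 = 7
Backward pass: LF(M) = deadline = 29; LS(M) = 29 - 7 = 22
LF(A1) = LS(M) - sum(successors on chain A) = 22 - 14 = 8
LS = LF - duration = 8 - 7 = 1
Total float = LS - ES = 1 - 0 = 1

1


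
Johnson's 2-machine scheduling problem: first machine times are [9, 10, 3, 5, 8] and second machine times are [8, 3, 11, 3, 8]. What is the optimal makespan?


Apply Johnson's rule:
  Group 1 (a <= b): [(3, 3, 11), (5, 8, 8)]
  Group 2 (a > b): [(1, 9, 8), (2, 10, 3), (4, 5, 3)]
Optimal job order: [3, 5, 1, 2, 4]
Schedule:
  Job 3: M1 done at 3, M2 done at 14
  Job 5: M1 done at 11, M2 done at 22
  Job 1: M1 done at 20, M2 done at 30
  Job 2: M1 done at 30, M2 done at 33
  Job 4: M1 done at 35, M2 done at 38
Makespan = 38

38


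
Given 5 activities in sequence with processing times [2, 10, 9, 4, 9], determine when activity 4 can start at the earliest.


Activity 4 starts after activities 1 through 3 complete.
Predecessor durations: [2, 10, 9]
ES = 2 + 10 + 9 = 21

21


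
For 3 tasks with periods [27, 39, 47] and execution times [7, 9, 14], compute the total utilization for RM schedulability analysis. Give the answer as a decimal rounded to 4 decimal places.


Compute individual utilizations (exact fractions):
  Task 1: C/T = 7/27 (approx. 0.2593)
  Task 2: C/T = 9/39 = 3/13 (approx. 0.2308)
  Task 3: C/T = 14/47 (approx. 0.2979)
Total utilization U = 7/27 + 3/13 + 14/47 = 12998/16497
Rounded to 4 decimal places: U = 0.7879
RM (Liu & Layland) bound for 3 tasks = 0.779763; compare with U = 12998/16497 (approx. 0.787901)
bound < U <= 1, so the RM sufficient condition is not met (inconclusive; an exact test such as response-time analysis is needed).

0.7879


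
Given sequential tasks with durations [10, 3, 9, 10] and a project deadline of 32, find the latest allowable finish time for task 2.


LF(activity 2) = deadline - sum of successor durations
Successors: activities 3 through 4 with durations [9, 10]
Sum of successor durations = 19
LF = 32 - 19 = 13

13


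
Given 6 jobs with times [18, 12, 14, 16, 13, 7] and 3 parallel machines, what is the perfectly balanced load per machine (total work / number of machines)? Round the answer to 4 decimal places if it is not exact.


Total processing time = 18 + 12 + 14 + 16 + 13 + 7 = 80
Number of machines = 3
Ideal balanced load = 80 / 3 = 26.6667

26.6667


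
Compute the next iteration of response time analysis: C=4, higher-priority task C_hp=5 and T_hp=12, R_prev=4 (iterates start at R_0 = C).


R_next = C + ceil(R_prev / T_hp) * C_hp
ceil(4 / 12) = ceil(0.3333) = 1
Interference = 1 * 5 = 5
R_next = 4 + 5 = 9

9


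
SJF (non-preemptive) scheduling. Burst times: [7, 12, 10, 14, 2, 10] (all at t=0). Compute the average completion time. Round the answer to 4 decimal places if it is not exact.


SJF order (ascending): [2, 7, 10, 10, 12, 14]
Completion times:
  Job 1: burst=2, C=2
  Job 2: burst=7, C=9
  Job 3: burst=10, C=19
  Job 4: burst=10, C=29
  Job 5: burst=12, C=41
  Job 6: burst=14, C=55
Average completion = 155/6 = 25.8333

25.8333


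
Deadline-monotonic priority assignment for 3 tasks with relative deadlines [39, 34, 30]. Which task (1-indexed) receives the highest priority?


Sort tasks by relative deadline (ascending):
  Task 3: deadline = 30
  Task 2: deadline = 34
  Task 1: deadline = 39
Priority order (highest first): [3, 2, 1]
Highest priority task = 3

3


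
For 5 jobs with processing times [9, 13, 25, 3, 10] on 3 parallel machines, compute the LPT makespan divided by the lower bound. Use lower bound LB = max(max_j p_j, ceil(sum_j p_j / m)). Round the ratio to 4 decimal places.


LPT order: [25, 13, 10, 9, 3]
Machine loads after assignment: [25, 16, 19]
LPT makespan = 25
Lower bound = max(max_job, ceil(total/3)) = max(25, 20) = 25
Ratio = 25 / 25 = 1.0

1.0


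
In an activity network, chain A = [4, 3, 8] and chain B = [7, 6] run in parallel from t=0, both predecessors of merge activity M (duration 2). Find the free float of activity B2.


ES(B2) = sum of predecessors on chain B = 7
EF(B2) = ES + duration = 7 + 6 = 13
Successor of B2 is M. ES(M) = max(sum(A), sum(B)) = max(15, 13) = 15
Free float = ES(successor) - EF(current) = 15 - 13 = 2

2


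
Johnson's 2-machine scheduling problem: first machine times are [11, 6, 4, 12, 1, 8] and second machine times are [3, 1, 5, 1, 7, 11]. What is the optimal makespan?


Apply Johnson's rule:
  Group 1 (a <= b): [(5, 1, 7), (3, 4, 5), (6, 8, 11)]
  Group 2 (a > b): [(1, 11, 3), (2, 6, 1), (4, 12, 1)]
Optimal job order: [5, 3, 6, 1, 2, 4]
Schedule:
  Job 5: M1 done at 1, M2 done at 8
  Job 3: M1 done at 5, M2 done at 13
  Job 6: M1 done at 13, M2 done at 24
  Job 1: M1 done at 24, M2 done at 27
  Job 2: M1 done at 30, M2 done at 31
  Job 4: M1 done at 42, M2 done at 43
Makespan = 43

43


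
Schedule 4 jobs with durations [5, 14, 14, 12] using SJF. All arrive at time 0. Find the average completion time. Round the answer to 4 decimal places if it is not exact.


SJF order (ascending): [5, 12, 14, 14]
Completion times:
  Job 1: burst=5, C=5
  Job 2: burst=12, C=17
  Job 3: burst=14, C=31
  Job 4: burst=14, C=45
Average completion = 98/4 = 24.5

24.5


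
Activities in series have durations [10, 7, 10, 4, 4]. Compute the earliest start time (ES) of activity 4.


Activity 4 starts after activities 1 through 3 complete.
Predecessor durations: [10, 7, 10]
ES = 10 + 7 + 10 = 27

27


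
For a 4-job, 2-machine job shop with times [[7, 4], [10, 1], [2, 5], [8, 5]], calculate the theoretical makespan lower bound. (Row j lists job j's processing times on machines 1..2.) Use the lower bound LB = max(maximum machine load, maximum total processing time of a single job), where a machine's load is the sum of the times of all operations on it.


Machine loads:
  Machine 1: 7 + 10 + 2 + 8 = 27
  Machine 2: 4 + 1 + 5 + 5 = 15
Max machine load = 27
Job totals:
  Job 1: 11
  Job 2: 11
  Job 3: 7
  Job 4: 13
Max job total = 13
Lower bound = max(27, 13) = 27

27


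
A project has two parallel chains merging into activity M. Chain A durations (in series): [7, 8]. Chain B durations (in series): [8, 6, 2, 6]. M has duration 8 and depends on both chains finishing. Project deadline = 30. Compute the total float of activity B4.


Forward pass: ES(B4) = sum of predecessors on chain B = 16
EF = ES + duration = 16 + 6 = 22
Backward pass: LF(M) = deadline = 30; LS(M) = 30 - 8 = 22
LF(B4) = LS(M) - sum(successors on chain B) = 22 - 0 = 22
LS = LF - duration = 22 - 6 = 16
Total float = LS - ES = 16 - 16 = 0

0


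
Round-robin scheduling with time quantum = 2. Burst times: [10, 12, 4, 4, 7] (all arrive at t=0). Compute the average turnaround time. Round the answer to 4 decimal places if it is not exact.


Time quantum = 2
Execution trace:
  J1 runs 2 units, time = 2
  J2 runs 2 units, time = 4
  J3 runs 2 units, time = 6
  J4 runs 2 units, time = 8
  J5 runs 2 units, time = 10
  J1 runs 2 units, time = 12
  J2 runs 2 units, time = 14
  J3 runs 2 units, time = 16
  J4 runs 2 units, time = 18
  J5 runs 2 units, time = 20
  J1 runs 2 units, time = 22
  J2 runs 2 units, time = 24
  J5 runs 2 units, time = 26
  J1 runs 2 units, time = 28
  J2 runs 2 units, time = 30
  J5 runs 1 units, time = 31
  J1 runs 2 units, time = 33
  J2 runs 2 units, time = 35
  J2 runs 2 units, time = 37
Finish times: [33, 37, 16, 18, 31]
Average turnaround = 135/5 = 27.0

27.0


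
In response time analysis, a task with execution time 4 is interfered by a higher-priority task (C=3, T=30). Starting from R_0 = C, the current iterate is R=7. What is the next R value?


R_next = C + ceil(R_prev / T_hp) * C_hp
ceil(7 / 30) = ceil(0.2333) = 1
Interference = 1 * 3 = 3
R_next = 4 + 3 = 7
R_next = R_prev, so the iteration has converged (response time = 7).

7


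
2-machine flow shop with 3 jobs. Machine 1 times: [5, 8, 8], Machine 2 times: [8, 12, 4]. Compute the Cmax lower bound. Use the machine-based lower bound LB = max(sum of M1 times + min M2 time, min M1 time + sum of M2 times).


LB1 = sum(M1 times) + min(M2 times) = 21 + 4 = 25
LB2 = min(M1 times) + sum(M2 times) = 5 + 24 = 29
Lower bound = max(LB1, LB2) = max(25, 29) = 29

29


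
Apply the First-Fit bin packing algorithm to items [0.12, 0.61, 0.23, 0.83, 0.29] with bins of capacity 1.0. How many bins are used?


Place items sequentially using First-Fit:
  Item 0.12 -> new Bin 1
  Item 0.61 -> Bin 1 (now 0.73)
  Item 0.23 -> Bin 1 (now 0.96)
  Item 0.83 -> new Bin 2
  Item 0.29 -> new Bin 3
Total bins used = 3

3


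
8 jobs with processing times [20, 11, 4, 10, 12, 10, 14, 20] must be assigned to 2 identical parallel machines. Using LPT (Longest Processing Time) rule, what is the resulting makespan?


Sort jobs in decreasing order (LPT): [20, 20, 14, 12, 11, 10, 10, 4]
Assign each job to the least loaded machine:
  Machine 1: jobs [20, 14, 10, 4], load = 48
  Machine 2: jobs [20, 12, 11, 10], load = 53
Makespan = max load = 53

53


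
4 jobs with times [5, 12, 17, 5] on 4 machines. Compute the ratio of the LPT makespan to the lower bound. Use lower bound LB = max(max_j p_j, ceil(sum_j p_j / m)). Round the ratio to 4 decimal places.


LPT order: [17, 12, 5, 5]
Machine loads after assignment: [17, 12, 5, 5]
LPT makespan = 17
Lower bound = max(max_job, ceil(total/4)) = max(17, 10) = 17
Ratio = 17 / 17 = 1.0

1.0


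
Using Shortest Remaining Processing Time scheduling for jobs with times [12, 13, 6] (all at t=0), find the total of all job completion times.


Since all jobs arrive at t=0, SRPT equals SPT ordering.
SPT order: [6, 12, 13]
Completion times:
  Job 1: p=6, C=6
  Job 2: p=12, C=18
  Job 3: p=13, C=31
Total completion time = 6 + 18 + 31 = 55

55


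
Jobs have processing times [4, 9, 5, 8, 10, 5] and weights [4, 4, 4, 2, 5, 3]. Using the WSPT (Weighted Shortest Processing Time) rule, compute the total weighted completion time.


Compute p/w ratios and sort ascending (WSPT): [(4, 4), (5, 4), (5, 3), (10, 5), (9, 4), (8, 2)]
Compute weighted completion times:
  Job (p=4,w=4): C=4, w*C=4*4=16
  Job (p=5,w=4): C=9, w*C=4*9=36
  Job (p=5,w=3): C=14, w*C=3*14=42
  Job (p=10,w=5): C=24, w*C=5*24=120
  Job (p=9,w=4): C=33, w*C=4*33=132
  Job (p=8,w=2): C=41, w*C=2*41=82
Total weighted completion time = 428

428


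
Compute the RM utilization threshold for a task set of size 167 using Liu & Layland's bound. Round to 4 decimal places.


Compute 2^(1/167) = 1.0041592075
Subtract 1: 1.0041592075 - 1 = 0.0041592075
Multiply by n: 167 * 0.0041592075 = 0.6945876525
Round to 4 dp: 0.6946

0.6946


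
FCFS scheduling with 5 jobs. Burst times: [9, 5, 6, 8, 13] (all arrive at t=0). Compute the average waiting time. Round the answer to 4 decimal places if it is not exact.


FCFS order (as given): [9, 5, 6, 8, 13]
Waiting times:
  Job 1: wait = 0
  Job 2: wait = 9
  Job 3: wait = 14
  Job 4: wait = 20
  Job 5: wait = 28
Sum of waiting times = 71
Average waiting time = 71/5 = 14.2

14.2


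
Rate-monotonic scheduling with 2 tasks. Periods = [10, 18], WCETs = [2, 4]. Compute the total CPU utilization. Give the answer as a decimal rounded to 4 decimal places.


Compute individual utilizations (exact fractions):
  Task 1: C/T = 2/10 = 1/5 (approx. 0.2)
  Task 2: C/T = 4/18 = 2/9 (approx. 0.2222)
Total utilization U = 1/5 + 2/9 = 19/45
Rounded to 4 decimal places: U = 0.4222
RM (Liu & Layland) bound for 2 tasks = 0.828427; compare with U = 19/45 (approx. 0.422222)
U <= bound, so schedulable by RM sufficient condition.

0.4222


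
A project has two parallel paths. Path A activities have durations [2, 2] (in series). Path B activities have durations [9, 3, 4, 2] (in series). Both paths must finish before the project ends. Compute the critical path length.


Path A total = 2 + 2 = 4
Path B total = 9 + 3 + 4 + 2 = 18
Critical path = longest path = max(4, 18) = 18

18


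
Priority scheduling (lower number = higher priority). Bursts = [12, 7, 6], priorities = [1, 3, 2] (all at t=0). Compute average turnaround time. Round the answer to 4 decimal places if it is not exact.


Sort by priority (ascending = highest first):
Order: [(1, 12), (2, 6), (3, 7)]
Completion times:
  Priority 1, burst=12, C=12
  Priority 2, burst=6, C=18
  Priority 3, burst=7, C=25
Average turnaround = 55/3 = 18.3333

18.3333


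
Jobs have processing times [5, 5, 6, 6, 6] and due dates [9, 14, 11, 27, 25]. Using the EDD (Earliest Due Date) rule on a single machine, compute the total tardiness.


Sort by due date (EDD order): [(5, 9), (6, 11), (5, 14), (6, 25), (6, 27)]
Compute completion times and tardiness:
  Job 1: p=5, d=9, C=5, tardiness=max(0,5-9)=0
  Job 2: p=6, d=11, C=11, tardiness=max(0,11-11)=0
  Job 3: p=5, d=14, C=16, tardiness=max(0,16-14)=2
  Job 4: p=6, d=25, C=22, tardiness=max(0,22-25)=0
  Job 5: p=6, d=27, C=28, tardiness=max(0,28-27)=1
Total tardiness = 3

3


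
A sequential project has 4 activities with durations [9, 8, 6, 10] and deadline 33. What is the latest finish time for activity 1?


LF(activity 1) = deadline - sum of successor durations
Successors: activities 2 through 4 with durations [8, 6, 10]
Sum of successor durations = 24
LF = 33 - 24 = 9

9


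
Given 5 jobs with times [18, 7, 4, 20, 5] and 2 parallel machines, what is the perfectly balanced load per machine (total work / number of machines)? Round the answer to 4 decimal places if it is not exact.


Total processing time = 18 + 7 + 4 + 20 + 5 = 54
Number of machines = 2
Ideal balanced load = 54 / 2 = 27.0

27.0


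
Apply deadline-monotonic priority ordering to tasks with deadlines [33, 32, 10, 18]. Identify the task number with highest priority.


Sort tasks by relative deadline (ascending):
  Task 3: deadline = 10
  Task 4: deadline = 18
  Task 2: deadline = 32
  Task 1: deadline = 33
Priority order (highest first): [3, 4, 2, 1]
Highest priority task = 3

3


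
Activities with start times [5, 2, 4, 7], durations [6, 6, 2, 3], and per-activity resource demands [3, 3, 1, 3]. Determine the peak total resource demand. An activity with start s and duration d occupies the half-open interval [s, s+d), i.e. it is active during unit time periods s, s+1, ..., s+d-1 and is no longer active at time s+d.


Each activity i is active on [start_i, start_i + duration_i).
Compute total resource usage per time slot:
  t=0: active resources = [], total = 0
  t=1: active resources = [], total = 0
  t=2: active resources = [3], total = 3
  t=3: active resources = [3], total = 3
  t=4: active resources = [3, 1], total = 4
  t=5: active resources = [3, 3, 1], total = 7
  t=6: active resources = [3, 3], total = 6
  t=7: active resources = [3, 3, 3], total = 9
  t=8: active resources = [3, 3], total = 6
  t=9: active resources = [3, 3], total = 6
  t=10: active resources = [3], total = 3
Peak resource demand = 9

9


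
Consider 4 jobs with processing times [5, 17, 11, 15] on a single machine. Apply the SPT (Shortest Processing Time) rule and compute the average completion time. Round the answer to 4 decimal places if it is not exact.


Sort jobs by processing time (SPT order): [5, 11, 15, 17]
Compute completion times sequentially:
  Job 1: processing = 5, completes at 5
  Job 2: processing = 11, completes at 16
  Job 3: processing = 15, completes at 31
  Job 4: processing = 17, completes at 48
Sum of completion times = 100
Average completion time = 100/4 = 25.0

25.0


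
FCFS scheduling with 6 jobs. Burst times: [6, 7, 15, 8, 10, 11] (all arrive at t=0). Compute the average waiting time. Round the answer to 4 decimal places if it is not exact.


FCFS order (as given): [6, 7, 15, 8, 10, 11]
Waiting times:
  Job 1: wait = 0
  Job 2: wait = 6
  Job 3: wait = 13
  Job 4: wait = 28
  Job 5: wait = 36
  Job 6: wait = 46
Sum of waiting times = 129
Average waiting time = 129/6 = 21.5

21.5


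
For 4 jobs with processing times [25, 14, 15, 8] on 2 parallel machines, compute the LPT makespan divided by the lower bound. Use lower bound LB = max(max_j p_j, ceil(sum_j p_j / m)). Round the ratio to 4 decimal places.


LPT order: [25, 15, 14, 8]
Machine loads after assignment: [33, 29]
LPT makespan = 33
Lower bound = max(max_job, ceil(total/2)) = max(25, 31) = 31
Ratio = 33 / 31 = 1.0645

1.0645


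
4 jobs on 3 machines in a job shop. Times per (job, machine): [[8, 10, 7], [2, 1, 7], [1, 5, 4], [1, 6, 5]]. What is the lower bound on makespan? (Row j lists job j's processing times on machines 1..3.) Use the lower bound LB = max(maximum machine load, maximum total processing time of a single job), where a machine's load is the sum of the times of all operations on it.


Machine loads:
  Machine 1: 8 + 2 + 1 + 1 = 12
  Machine 2: 10 + 1 + 5 + 6 = 22
  Machine 3: 7 + 7 + 4 + 5 = 23
Max machine load = 23
Job totals:
  Job 1: 25
  Job 2: 10
  Job 3: 10
  Job 4: 12
Max job total = 25
Lower bound = max(23, 25) = 25

25


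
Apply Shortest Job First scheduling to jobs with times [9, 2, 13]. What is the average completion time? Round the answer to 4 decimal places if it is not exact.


SJF order (ascending): [2, 9, 13]
Completion times:
  Job 1: burst=2, C=2
  Job 2: burst=9, C=11
  Job 3: burst=13, C=24
Average completion = 37/3 = 12.3333

12.3333


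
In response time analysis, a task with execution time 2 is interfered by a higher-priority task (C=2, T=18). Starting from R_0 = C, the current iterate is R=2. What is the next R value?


R_next = C + ceil(R_prev / T_hp) * C_hp
ceil(2 / 18) = ceil(0.1111) = 1
Interference = 1 * 2 = 2
R_next = 2 + 2 = 4

4


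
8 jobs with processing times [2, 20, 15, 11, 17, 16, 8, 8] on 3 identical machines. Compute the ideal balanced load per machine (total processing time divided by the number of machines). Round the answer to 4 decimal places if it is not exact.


Total processing time = 2 + 20 + 15 + 11 + 17 + 16 + 8 + 8 = 97
Number of machines = 3
Ideal balanced load = 97 / 3 = 32.3333

32.3333


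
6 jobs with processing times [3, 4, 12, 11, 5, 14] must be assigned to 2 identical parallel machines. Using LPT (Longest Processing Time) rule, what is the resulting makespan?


Sort jobs in decreasing order (LPT): [14, 12, 11, 5, 4, 3]
Assign each job to the least loaded machine:
  Machine 1: jobs [14, 5, 4, 3], load = 26
  Machine 2: jobs [12, 11], load = 23
Makespan = max load = 26

26


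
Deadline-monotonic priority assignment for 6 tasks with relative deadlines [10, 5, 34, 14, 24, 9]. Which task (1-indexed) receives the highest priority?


Sort tasks by relative deadline (ascending):
  Task 2: deadline = 5
  Task 6: deadline = 9
  Task 1: deadline = 10
  Task 4: deadline = 14
  Task 5: deadline = 24
  Task 3: deadline = 34
Priority order (highest first): [2, 6, 1, 4, 5, 3]
Highest priority task = 2

2


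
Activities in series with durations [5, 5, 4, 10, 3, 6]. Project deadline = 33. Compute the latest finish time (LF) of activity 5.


LF(activity 5) = deadline - sum of successor durations
Successors: activities 6 through 6 with durations [6]
Sum of successor durations = 6
LF = 33 - 6 = 27

27


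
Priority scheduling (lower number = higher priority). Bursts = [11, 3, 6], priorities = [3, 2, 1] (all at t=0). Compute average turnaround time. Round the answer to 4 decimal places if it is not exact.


Sort by priority (ascending = highest first):
Order: [(1, 6), (2, 3), (3, 11)]
Completion times:
  Priority 1, burst=6, C=6
  Priority 2, burst=3, C=9
  Priority 3, burst=11, C=20
Average turnaround = 35/3 = 11.6667

11.6667


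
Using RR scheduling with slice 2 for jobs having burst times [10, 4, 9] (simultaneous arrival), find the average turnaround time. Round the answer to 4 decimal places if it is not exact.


Time quantum = 2
Execution trace:
  J1 runs 2 units, time = 2
  J2 runs 2 units, time = 4
  J3 runs 2 units, time = 6
  J1 runs 2 units, time = 8
  J2 runs 2 units, time = 10
  J3 runs 2 units, time = 12
  J1 runs 2 units, time = 14
  J3 runs 2 units, time = 16
  J1 runs 2 units, time = 18
  J3 runs 2 units, time = 20
  J1 runs 2 units, time = 22
  J3 runs 1 units, time = 23
Finish times: [22, 10, 23]
Average turnaround = 55/3 = 18.3333

18.3333


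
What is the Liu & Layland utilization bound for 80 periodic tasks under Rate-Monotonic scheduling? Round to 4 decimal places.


Compute 2^(1/80) = 1.0087019838
Subtract 1: 1.0087019838 - 1 = 0.0087019838
Multiply by n: 80 * 0.0087019838 = 0.6961587040
Round to 4 dp: 0.6962

0.6962


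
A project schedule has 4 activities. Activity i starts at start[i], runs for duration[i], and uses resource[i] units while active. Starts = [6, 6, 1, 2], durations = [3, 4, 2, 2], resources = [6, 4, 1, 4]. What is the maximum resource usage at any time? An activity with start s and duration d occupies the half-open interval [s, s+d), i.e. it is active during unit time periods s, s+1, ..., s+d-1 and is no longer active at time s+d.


Each activity i is active on [start_i, start_i + duration_i).
Compute total resource usage per time slot:
  t=0: active resources = [], total = 0
  t=1: active resources = [1], total = 1
  t=2: active resources = [1, 4], total = 5
  t=3: active resources = [4], total = 4
  t=4: active resources = [], total = 0
  t=5: active resources = [], total = 0
  t=6: active resources = [6, 4], total = 10
  t=7: active resources = [6, 4], total = 10
  t=8: active resources = [6, 4], total = 10
  t=9: active resources = [4], total = 4
Peak resource demand = 10

10


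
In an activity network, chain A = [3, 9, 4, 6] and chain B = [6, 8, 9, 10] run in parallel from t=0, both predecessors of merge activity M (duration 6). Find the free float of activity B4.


ES(B4) = sum of predecessors on chain B = 23
EF(B4) = ES + duration = 23 + 10 = 33
Successor of B4 is M. ES(M) = max(sum(A), sum(B)) = max(22, 33) = 33
Free float = ES(successor) - EF(current) = 33 - 33 = 0

0


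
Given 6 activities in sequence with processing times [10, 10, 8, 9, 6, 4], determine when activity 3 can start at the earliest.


Activity 3 starts after activities 1 through 2 complete.
Predecessor durations: [10, 10]
ES = 10 + 10 = 20

20


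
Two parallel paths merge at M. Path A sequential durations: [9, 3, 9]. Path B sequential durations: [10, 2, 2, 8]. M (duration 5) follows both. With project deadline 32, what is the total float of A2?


Forward pass: ES(A2) = sum of predecessors on chain A = 9
EF = ES + duration = 9 + 3 = 12
Backward pass: LF(M) = deadline = 32; LS(M) = 32 - 5 = 27
LF(A2) = LS(M) - sum(successors on chain A) = 27 - 9 = 18
LS = LF - duration = 18 - 3 = 15
Total float = LS - ES = 15 - 9 = 6

6


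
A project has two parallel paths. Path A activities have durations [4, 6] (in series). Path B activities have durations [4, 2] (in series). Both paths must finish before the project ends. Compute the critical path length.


Path A total = 4 + 6 = 10
Path B total = 4 + 2 = 6
Critical path = longest path = max(10, 6) = 10

10


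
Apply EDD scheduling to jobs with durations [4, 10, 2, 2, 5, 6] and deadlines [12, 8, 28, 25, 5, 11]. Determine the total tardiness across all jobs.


Sort by due date (EDD order): [(5, 5), (10, 8), (6, 11), (4, 12), (2, 25), (2, 28)]
Compute completion times and tardiness:
  Job 1: p=5, d=5, C=5, tardiness=max(0,5-5)=0
  Job 2: p=10, d=8, C=15, tardiness=max(0,15-8)=7
  Job 3: p=6, d=11, C=21, tardiness=max(0,21-11)=10
  Job 4: p=4, d=12, C=25, tardiness=max(0,25-12)=13
  Job 5: p=2, d=25, C=27, tardiness=max(0,27-25)=2
  Job 6: p=2, d=28, C=29, tardiness=max(0,29-28)=1
Total tardiness = 33

33


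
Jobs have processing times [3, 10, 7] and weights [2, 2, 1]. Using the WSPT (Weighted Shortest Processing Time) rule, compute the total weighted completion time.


Compute p/w ratios and sort ascending (WSPT): [(3, 2), (10, 2), (7, 1)]
Compute weighted completion times:
  Job (p=3,w=2): C=3, w*C=2*3=6
  Job (p=10,w=2): C=13, w*C=2*13=26
  Job (p=7,w=1): C=20, w*C=1*20=20
Total weighted completion time = 52

52


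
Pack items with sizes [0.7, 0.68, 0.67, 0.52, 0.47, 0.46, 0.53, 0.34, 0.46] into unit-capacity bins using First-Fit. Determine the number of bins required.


Place items sequentially using First-Fit:
  Item 0.7 -> new Bin 1
  Item 0.68 -> new Bin 2
  Item 0.67 -> new Bin 3
  Item 0.52 -> new Bin 4
  Item 0.47 -> Bin 4 (now 0.99)
  Item 0.46 -> new Bin 5
  Item 0.53 -> Bin 5 (now 0.99)
  Item 0.34 -> new Bin 6
  Item 0.46 -> Bin 6 (now 0.8)
Total bins used = 6

6


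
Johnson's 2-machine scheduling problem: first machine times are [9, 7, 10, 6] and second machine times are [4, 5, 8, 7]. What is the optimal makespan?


Apply Johnson's rule:
  Group 1 (a <= b): [(4, 6, 7)]
  Group 2 (a > b): [(3, 10, 8), (2, 7, 5), (1, 9, 4)]
Optimal job order: [4, 3, 2, 1]
Schedule:
  Job 4: M1 done at 6, M2 done at 13
  Job 3: M1 done at 16, M2 done at 24
  Job 2: M1 done at 23, M2 done at 29
  Job 1: M1 done at 32, M2 done at 36
Makespan = 36

36


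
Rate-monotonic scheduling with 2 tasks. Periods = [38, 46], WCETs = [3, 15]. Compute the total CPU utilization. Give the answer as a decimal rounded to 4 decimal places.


Compute individual utilizations (exact fractions):
  Task 1: C/T = 3/38 (approx. 0.0789)
  Task 2: C/T = 15/46 (approx. 0.3261)
Total utilization U = 3/38 + 15/46 = 177/437
Rounded to 4 decimal places: U = 0.4050
RM (Liu & Layland) bound for 2 tasks = 0.828427; compare with U = 177/437 (approx. 0.405034)
U <= bound, so schedulable by RM sufficient condition.

0.4050


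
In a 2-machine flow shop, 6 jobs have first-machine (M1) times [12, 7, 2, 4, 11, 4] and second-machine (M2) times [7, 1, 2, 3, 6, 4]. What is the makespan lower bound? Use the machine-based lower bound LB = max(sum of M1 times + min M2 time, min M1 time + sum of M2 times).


LB1 = sum(M1 times) + min(M2 times) = 40 + 1 = 41
LB2 = min(M1 times) + sum(M2 times) = 2 + 23 = 25
Lower bound = max(LB1, LB2) = max(41, 25) = 41

41


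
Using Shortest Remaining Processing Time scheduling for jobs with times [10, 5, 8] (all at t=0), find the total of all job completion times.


Since all jobs arrive at t=0, SRPT equals SPT ordering.
SPT order: [5, 8, 10]
Completion times:
  Job 1: p=5, C=5
  Job 2: p=8, C=13
  Job 3: p=10, C=23
Total completion time = 5 + 13 + 23 = 41

41


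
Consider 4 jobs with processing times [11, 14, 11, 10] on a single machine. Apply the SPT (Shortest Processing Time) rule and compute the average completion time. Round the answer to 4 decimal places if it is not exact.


Sort jobs by processing time (SPT order): [10, 11, 11, 14]
Compute completion times sequentially:
  Job 1: processing = 10, completes at 10
  Job 2: processing = 11, completes at 21
  Job 3: processing = 11, completes at 32
  Job 4: processing = 14, completes at 46
Sum of completion times = 109
Average completion time = 109/4 = 27.25

27.25


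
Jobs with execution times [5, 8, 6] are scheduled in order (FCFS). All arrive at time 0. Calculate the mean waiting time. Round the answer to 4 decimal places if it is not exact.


FCFS order (as given): [5, 8, 6]
Waiting times:
  Job 1: wait = 0
  Job 2: wait = 5
  Job 3: wait = 13
Sum of waiting times = 18
Average waiting time = 18/3 = 6.0

6.0


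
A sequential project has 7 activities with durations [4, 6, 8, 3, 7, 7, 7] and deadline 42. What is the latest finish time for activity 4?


LF(activity 4) = deadline - sum of successor durations
Successors: activities 5 through 7 with durations [7, 7, 7]
Sum of successor durations = 21
LF = 42 - 21 = 21

21


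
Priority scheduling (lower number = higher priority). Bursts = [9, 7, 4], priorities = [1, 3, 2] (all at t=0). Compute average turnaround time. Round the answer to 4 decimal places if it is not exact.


Sort by priority (ascending = highest first):
Order: [(1, 9), (2, 4), (3, 7)]
Completion times:
  Priority 1, burst=9, C=9
  Priority 2, burst=4, C=13
  Priority 3, burst=7, C=20
Average turnaround = 42/3 = 14.0

14.0


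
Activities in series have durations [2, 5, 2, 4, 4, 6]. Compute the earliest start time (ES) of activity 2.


Activity 2 starts after activities 1 through 1 complete.
Predecessor durations: [2]
ES = 2 = 2

2


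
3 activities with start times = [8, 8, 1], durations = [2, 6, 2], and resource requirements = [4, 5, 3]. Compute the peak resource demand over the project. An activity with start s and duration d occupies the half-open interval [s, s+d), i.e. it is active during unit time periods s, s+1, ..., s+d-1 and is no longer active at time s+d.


Each activity i is active on [start_i, start_i + duration_i).
Compute total resource usage per time slot:
  t=0: active resources = [], total = 0
  t=1: active resources = [3], total = 3
  t=2: active resources = [3], total = 3
  t=3: active resources = [], total = 0
  t=4: active resources = [], total = 0
  t=5: active resources = [], total = 0
  t=6: active resources = [], total = 0
  t=7: active resources = [], total = 0
  t=8: active resources = [4, 5], total = 9
  t=9: active resources = [4, 5], total = 9
  t=10: active resources = [5], total = 5
  t=11: active resources = [5], total = 5
  t=12: active resources = [5], total = 5
  t=13: active resources = [5], total = 5
Peak resource demand = 9

9


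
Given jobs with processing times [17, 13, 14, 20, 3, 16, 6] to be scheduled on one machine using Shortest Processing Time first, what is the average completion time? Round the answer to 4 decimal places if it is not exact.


Sort jobs by processing time (SPT order): [3, 6, 13, 14, 16, 17, 20]
Compute completion times sequentially:
  Job 1: processing = 3, completes at 3
  Job 2: processing = 6, completes at 9
  Job 3: processing = 13, completes at 22
  Job 4: processing = 14, completes at 36
  Job 5: processing = 16, completes at 52
  Job 6: processing = 17, completes at 69
  Job 7: processing = 20, completes at 89
Sum of completion times = 280
Average completion time = 280/7 = 40.0

40.0


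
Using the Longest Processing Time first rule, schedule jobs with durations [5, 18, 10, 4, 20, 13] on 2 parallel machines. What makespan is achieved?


Sort jobs in decreasing order (LPT): [20, 18, 13, 10, 5, 4]
Assign each job to the least loaded machine:
  Machine 1: jobs [20, 10, 5], load = 35
  Machine 2: jobs [18, 13, 4], load = 35
Makespan = max load = 35

35


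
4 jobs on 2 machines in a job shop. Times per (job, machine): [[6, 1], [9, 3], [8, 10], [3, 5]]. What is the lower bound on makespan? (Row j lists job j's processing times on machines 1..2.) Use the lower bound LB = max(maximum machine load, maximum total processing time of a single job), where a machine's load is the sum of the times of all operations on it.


Machine loads:
  Machine 1: 6 + 9 + 8 + 3 = 26
  Machine 2: 1 + 3 + 10 + 5 = 19
Max machine load = 26
Job totals:
  Job 1: 7
  Job 2: 12
  Job 3: 18
  Job 4: 8
Max job total = 18
Lower bound = max(26, 18) = 26

26


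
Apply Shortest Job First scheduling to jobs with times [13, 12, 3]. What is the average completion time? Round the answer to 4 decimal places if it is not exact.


SJF order (ascending): [3, 12, 13]
Completion times:
  Job 1: burst=3, C=3
  Job 2: burst=12, C=15
  Job 3: burst=13, C=28
Average completion = 46/3 = 15.3333

15.3333


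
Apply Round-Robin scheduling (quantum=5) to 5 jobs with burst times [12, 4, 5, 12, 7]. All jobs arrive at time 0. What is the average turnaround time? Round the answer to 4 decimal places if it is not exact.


Time quantum = 5
Execution trace:
  J1 runs 5 units, time = 5
  J2 runs 4 units, time = 9
  J3 runs 5 units, time = 14
  J4 runs 5 units, time = 19
  J5 runs 5 units, time = 24
  J1 runs 5 units, time = 29
  J4 runs 5 units, time = 34
  J5 runs 2 units, time = 36
  J1 runs 2 units, time = 38
  J4 runs 2 units, time = 40
Finish times: [38, 9, 14, 40, 36]
Average turnaround = 137/5 = 27.4

27.4


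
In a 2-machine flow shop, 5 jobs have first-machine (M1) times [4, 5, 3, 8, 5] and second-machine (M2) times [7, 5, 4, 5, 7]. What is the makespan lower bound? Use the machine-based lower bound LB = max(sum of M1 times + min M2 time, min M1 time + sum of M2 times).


LB1 = sum(M1 times) + min(M2 times) = 25 + 4 = 29
LB2 = min(M1 times) + sum(M2 times) = 3 + 28 = 31
Lower bound = max(LB1, LB2) = max(29, 31) = 31

31


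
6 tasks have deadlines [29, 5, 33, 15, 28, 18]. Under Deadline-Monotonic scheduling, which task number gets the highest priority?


Sort tasks by relative deadline (ascending):
  Task 2: deadline = 5
  Task 4: deadline = 15
  Task 6: deadline = 18
  Task 5: deadline = 28
  Task 1: deadline = 29
  Task 3: deadline = 33
Priority order (highest first): [2, 4, 6, 5, 1, 3]
Highest priority task = 2

2


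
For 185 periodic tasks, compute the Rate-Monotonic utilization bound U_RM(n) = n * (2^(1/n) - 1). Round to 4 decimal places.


Compute 2^(1/185) = 1.0037537693
Subtract 1: 1.0037537693 - 1 = 0.0037537693
Multiply by n: 185 * 0.0037537693 = 0.6944473205
Round to 4 dp: 0.6944

0.6944


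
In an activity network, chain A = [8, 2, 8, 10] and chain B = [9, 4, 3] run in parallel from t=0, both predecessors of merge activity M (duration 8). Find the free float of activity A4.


ES(A4) = sum of predecessors on chain A = 18
EF(A4) = ES + duration = 18 + 10 = 28
Successor of A4 is M. ES(M) = max(sum(A), sum(B)) = max(28, 16) = 28
Free float = ES(successor) - EF(current) = 28 - 28 = 0

0


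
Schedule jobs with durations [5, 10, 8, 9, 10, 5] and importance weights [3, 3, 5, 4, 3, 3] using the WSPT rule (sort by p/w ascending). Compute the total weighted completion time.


Compute p/w ratios and sort ascending (WSPT): [(8, 5), (5, 3), (5, 3), (9, 4), (10, 3), (10, 3)]
Compute weighted completion times:
  Job (p=8,w=5): C=8, w*C=5*8=40
  Job (p=5,w=3): C=13, w*C=3*13=39
  Job (p=5,w=3): C=18, w*C=3*18=54
  Job (p=9,w=4): C=27, w*C=4*27=108
  Job (p=10,w=3): C=37, w*C=3*37=111
  Job (p=10,w=3): C=47, w*C=3*47=141
Total weighted completion time = 493

493
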